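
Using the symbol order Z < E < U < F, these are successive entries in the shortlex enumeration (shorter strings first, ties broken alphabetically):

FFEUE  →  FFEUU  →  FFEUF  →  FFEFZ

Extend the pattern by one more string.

The successor of FFEFZ increments the rightmost position that isn't already F and resets every position after it to Z.

FFEFE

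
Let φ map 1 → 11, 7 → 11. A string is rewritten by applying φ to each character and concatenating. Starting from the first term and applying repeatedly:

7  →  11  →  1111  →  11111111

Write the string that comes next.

Expanding 11111111: 1→11, 1→11, 1→11, 1→11, 1→11, 1→11, 1→11, 1→11. Concatenated: 11 11 11 11 11 11 11 11.

1111111111111111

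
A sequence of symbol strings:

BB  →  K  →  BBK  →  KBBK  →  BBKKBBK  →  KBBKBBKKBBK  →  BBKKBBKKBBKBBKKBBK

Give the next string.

This is a Fibonacci-style word recurrence s(k) = s(k−2)·s(k−1): e.g. BB·K = BBK.
Continuing: KBBKBBKKBBK · BBKKBBKKBBKBBKKBBK gives term 8.

KBBKBBKKBBKBBKKBBKKBBKBBKKBBK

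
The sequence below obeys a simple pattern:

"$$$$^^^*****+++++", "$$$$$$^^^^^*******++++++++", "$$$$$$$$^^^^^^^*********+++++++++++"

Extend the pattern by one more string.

$$$$$$$$$$^^^^^^^^^***********++++++++++++++

Term n consists of 2n $'s, followed by 2n-1 ^'s, followed by 2n+1 *'s, followed by 3n-1 +'s, where the shown terms are n = 2, 3, 4.
For the next term, n = 5, so the run lengths are 10, 9, 11, 14.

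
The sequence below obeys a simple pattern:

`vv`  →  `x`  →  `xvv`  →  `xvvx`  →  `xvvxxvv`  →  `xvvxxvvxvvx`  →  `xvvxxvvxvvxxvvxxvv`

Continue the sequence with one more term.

xvvxxvvxvvxxvvxxvvxvvxxvvxvvx

Each term (from the third on) is the previous term followed by the one before it: term 3 = x·vv = xvv.
So term 8 is xvvxxvvxvvxxvvxxvv·xvvxxvvxvvx.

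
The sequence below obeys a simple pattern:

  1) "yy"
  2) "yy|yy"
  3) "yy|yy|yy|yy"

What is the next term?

yy|yy|yy|yy|yy|yy|yy|yy

Every step duplicates the string with '|' between the halves.
One more doubling of yy|yy|yy|yy gives the answer.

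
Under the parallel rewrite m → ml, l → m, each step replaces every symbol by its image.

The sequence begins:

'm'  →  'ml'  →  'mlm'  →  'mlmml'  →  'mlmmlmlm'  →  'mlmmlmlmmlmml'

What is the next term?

Applying the rule to each of the 13 symbols of mlmmlmlmmlmml gives the pieces ml m ml ml m ml m ml ml m ml ml m, which concatenate to the answer.

mlmmlmlmmlmmlmlmmlmlm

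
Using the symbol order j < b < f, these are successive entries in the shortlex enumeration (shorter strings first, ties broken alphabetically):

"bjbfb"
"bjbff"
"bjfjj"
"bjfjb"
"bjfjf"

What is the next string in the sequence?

bjfbj

Find the rightmost character of bjfjf below f, bump it to the next letter, and reset everything to its right to j.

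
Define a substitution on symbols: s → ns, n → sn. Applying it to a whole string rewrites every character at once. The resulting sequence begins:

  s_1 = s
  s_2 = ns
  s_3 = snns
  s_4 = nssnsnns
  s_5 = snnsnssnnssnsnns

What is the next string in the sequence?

Applying the rule to each of the 16 symbols of snnsnssnnssnsnns gives the pieces ns sn sn ns sn ns ns sn sn ns ns sn ns sn sn ns, which concatenate to the answer.

nssnsnnssnnsnssnsnnsnssnnssnsnns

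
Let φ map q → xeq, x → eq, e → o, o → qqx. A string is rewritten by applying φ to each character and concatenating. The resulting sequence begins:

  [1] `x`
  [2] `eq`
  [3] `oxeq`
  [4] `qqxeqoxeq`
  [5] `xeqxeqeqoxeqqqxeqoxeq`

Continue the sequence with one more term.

Replace each of the 21 characters of xeqxeqeqoxeqqqxeqoxeq in place — eq o xeq eq o xeq o xeq qqx eq o xeq xeq xeq eq o xeq qqx eq o xeq — and concatenate.

eqoxeqeqoxeqoxeqqqxeqoxeqxeqxeqeqoxeqqqxeqoxeq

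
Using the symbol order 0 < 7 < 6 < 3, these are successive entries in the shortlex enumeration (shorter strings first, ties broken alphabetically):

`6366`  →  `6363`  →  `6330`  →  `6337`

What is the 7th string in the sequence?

3000

Continuing the enumeration 3 steps past 6337: 6337 → 6336 → 6333 → (answer).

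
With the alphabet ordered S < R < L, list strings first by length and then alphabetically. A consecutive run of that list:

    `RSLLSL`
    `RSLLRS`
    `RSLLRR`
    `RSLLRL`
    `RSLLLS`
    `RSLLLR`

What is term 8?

RRSSSS

Stepping forward 2 times from RSLLLR: RSLLLR → RSLLLL, then the target.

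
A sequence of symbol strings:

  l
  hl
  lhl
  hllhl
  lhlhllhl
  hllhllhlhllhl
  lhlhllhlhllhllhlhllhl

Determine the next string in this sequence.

hllhllhlhllhllhlhllhlhllhllhlhllhl

From term 3 onward, concatenate the second-to-last term with the last: l·hl = lhl, hl·lhl = hllhl, …
So term 8 is hllhllhlhllhl·lhlhllhlhllhllhlhllhl.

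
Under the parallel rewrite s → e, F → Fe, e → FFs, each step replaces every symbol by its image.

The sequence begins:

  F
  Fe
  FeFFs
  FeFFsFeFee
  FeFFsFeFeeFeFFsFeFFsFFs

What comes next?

FeFFsFeFeeFeFFsFeFFsFFsFeFFsFeFeeFeFFsFeFeeFeFee

φ(FeFFsFeFeeFeFFsFeFFsFFs) expands symbol-by-symbol to Fe FFs Fe Fe e Fe FFs Fe FFs FFs Fe FFs Fe Fe e Fe FFs Fe Fe e Fe Fe e; joining the 23 pieces gives the next term.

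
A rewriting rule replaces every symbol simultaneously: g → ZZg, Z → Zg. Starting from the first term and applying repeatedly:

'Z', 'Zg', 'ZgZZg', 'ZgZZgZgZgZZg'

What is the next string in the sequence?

Apply φ to ZgZZgZgZgZZg symbol by symbol: Z→Zg, g→ZZg, Z→Zg, Z→Zg, g→ZZg, Z→Zg, g→ZZg, Z→Zg, g→ZZg, Z→Zg, Z→Zg, g→ZZg; joined: Zg ZZg Zg Zg ZZg Zg ZZg Zg ZZg Zg Zg ZZg.

ZgZZgZgZgZZgZgZZgZgZZgZgZgZZg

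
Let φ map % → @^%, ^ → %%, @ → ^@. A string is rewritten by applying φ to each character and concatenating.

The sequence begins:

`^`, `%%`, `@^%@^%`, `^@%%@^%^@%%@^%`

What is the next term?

Rewriting the 14 symbols of ^@%%@^%^@%%@^% one by one yields %% ^@ @^% @^% ^@ %% @^% %% ^@ @^% @^% ^@ %% @^%; concatenated:

%%^@@^%@^%^@%%@^%%%^@@^%@^%^@%%@^%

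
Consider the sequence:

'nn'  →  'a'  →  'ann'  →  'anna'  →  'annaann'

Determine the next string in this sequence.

annaannanna

This is a Fibonacci-style word recurrence s(k) = s(k−1)·s(k−2): e.g. a·nn = ann.
So term 6 is annaann·anna.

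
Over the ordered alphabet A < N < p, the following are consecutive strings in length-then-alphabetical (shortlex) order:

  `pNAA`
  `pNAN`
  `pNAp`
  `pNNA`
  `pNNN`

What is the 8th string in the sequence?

pNpN

Continuing the enumeration 3 steps past pNNN: pNNN → pNNp → pNpA → (answer).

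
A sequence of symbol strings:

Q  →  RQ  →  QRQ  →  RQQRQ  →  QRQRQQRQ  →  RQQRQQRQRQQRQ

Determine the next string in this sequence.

QRQRQQRQRQQRQQRQRQQRQ

From term 3 onward, concatenate the second-to-last term with the last: Q·RQ = QRQ, RQ·QRQ = RQQRQ, …
So term 7 is QRQRQQRQ·RQQRQQRQRQQRQ.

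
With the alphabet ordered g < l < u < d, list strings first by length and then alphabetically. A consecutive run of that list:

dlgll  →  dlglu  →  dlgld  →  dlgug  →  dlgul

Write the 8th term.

Continuing the enumeration 3 steps past dlgul: dlgul → dlguu → dlgud → (answer).

dlgdg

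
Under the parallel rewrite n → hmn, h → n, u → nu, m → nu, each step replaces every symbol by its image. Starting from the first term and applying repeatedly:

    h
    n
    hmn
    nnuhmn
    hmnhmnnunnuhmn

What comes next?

Rewriting the 14 symbols of hmnhmnnunnuhmn one by one yields n nu hmn n nu hmn hmn nu hmn hmn nu n nu hmn; concatenated:

nnuhmnnnuhmnhmnnuhmnhmnnunnuhmn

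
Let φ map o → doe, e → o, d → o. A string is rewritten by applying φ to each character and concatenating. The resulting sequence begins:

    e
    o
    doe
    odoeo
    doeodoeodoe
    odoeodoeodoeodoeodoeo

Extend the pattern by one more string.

Replace each of the 21 characters of odoeodoeodoeodoeodoeo in place — doe o doe o doe o doe o doe o doe o doe o doe o doe o doe o doe — and concatenate.

doeodoeodoeodoeodoeodoeodoeodoeodoeodoeodoe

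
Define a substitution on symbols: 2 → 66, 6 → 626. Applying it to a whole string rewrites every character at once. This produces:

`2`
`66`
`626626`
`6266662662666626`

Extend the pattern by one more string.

Rewriting the 16 symbols of 6266662662666626 one by one yields 626 66 626 626 626 626 66 626 626 66 626 626 626 626 66 626; concatenated:

62666626626626626666266266662662662662666626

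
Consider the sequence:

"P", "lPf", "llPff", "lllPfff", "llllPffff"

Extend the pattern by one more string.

s(k+1) = l·s(k)·f, so each term gains l as a prefix and f as a suffix.
Applying this once more to llllPffff:

lllllPfffff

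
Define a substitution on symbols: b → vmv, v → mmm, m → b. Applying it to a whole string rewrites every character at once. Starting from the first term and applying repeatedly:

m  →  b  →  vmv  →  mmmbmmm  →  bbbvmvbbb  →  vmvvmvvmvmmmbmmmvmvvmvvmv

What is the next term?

Rewriting the 25 symbols of vmvvmvvmvmmmbmmmvmvvmvvmv one by one yields mmm b mmm mmm b mmm mmm b mmm b b b vmv b b b mmm b mmm mmm b mmm mmm b mmm; concatenated:

mmmbmmmmmmbmmmmmmbmmmbbbvmvbbbmmmbmmmmmmbmmmmmmbmmm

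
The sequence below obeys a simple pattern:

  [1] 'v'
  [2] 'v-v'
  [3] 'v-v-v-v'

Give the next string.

v-v-v-v-v-v-v-v

Every step duplicates the string with '-' between the halves.
One more doubling of v-v-v-v gives the answer.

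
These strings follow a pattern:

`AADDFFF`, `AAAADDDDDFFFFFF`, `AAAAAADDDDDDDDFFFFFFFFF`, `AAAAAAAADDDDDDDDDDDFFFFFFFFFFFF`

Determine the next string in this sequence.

AAAAAAAAAADDDDDDDDDDDDDDFFFFFFFFFFFFFFF

Each string has the form A^{2n} D^{3n-1} F^{3n} (n = 1, 2, …).
Setting n = 5 gives 10, 14, 15 characters in each block.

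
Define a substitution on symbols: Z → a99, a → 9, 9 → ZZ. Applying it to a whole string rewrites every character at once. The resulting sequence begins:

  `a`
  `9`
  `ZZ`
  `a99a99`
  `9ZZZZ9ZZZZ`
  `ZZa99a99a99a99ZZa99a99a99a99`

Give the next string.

a99a999ZZZZ9ZZZZ9ZZZZ9ZZZZa99a999ZZZZ9ZZZZ9ZZZZ9ZZZZ

φ(ZZa99a99a99a99ZZa99a99a99a99) expands symbol-by-symbol to a99 a99 9 ZZ ZZ 9 ZZ ZZ 9 ZZ ZZ 9 ZZ ZZ a99 a99 9 ZZ ZZ 9 ZZ ZZ 9 ZZ ZZ 9 ZZ ZZ; joining the 28 pieces gives the next term.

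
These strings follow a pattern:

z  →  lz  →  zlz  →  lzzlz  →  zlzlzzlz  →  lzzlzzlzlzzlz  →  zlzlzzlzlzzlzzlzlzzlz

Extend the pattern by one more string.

lzzlzzlzlzzlzzlzlzzlzlzzlzzlzlzzlz

This is a Fibonacci-style word recurrence s(k) = s(k−2)·s(k−1): e.g. z·lz = zlz.
The next term joins lzzlzzlzlzzlz and zlzlzzlzlzzlzzlzlzzlz.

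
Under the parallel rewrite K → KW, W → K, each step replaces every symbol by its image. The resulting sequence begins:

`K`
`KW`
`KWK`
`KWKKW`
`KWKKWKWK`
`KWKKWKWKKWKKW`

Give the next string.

Replace each of the 13 characters of KWKKWKWKKWKKW in place — KW K KW KW K KW K KW KW K KW KW K — and concatenate.

KWKKWKWKKWKKWKWKKWKWK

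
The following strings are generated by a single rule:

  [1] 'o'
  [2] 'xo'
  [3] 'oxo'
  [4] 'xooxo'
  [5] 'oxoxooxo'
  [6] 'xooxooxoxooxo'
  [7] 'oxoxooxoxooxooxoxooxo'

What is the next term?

xooxooxoxooxooxoxooxoxooxooxoxooxo

Each term (from the third on) is the two preceding terms concatenated in order: term 3 = o·xo = oxo.
So term 8 is xooxooxoxooxo·oxoxooxoxooxooxoxooxo.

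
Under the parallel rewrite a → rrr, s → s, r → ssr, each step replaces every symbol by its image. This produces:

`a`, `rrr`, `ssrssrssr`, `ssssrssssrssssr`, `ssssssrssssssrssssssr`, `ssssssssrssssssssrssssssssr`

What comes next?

Replace each of the 27 characters of ssssssssrssssssssrssssssssr in place — s s s s s s s s ssr s s s s s s s s ssr s s s s s s s s ssr — and concatenate.

ssssssssssrssssssssssrssssssssssr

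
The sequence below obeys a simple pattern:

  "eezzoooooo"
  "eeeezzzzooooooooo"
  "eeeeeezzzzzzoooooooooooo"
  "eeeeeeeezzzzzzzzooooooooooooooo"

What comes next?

eeeeeeeeeezzzzzzzzzzoooooooooooooooooo

The n-th term is 2n e's then 2n z's then 3n+3 o's (n = 1, 2, …).
Setting n = 5 gives 10, 10, 18 characters in each block.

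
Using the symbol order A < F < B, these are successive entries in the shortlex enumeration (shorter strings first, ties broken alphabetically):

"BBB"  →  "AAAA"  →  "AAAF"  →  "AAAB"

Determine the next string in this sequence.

Treat AAAB as a base-3 numeral over the given alphabet and add one, carrying through any trailing B's.

AAFA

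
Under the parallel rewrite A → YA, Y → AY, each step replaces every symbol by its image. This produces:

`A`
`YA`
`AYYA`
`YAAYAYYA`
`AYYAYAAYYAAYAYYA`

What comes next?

Rewriting the 16 symbols of AYYAYAAYYAAYAYYA one by one yields YA AY AY YA AY YA YA AY AY YA YA AY YA AY AY YA; concatenated:

YAAYAYYAAYYAYAAYAYYAYAAYYAAYAYYA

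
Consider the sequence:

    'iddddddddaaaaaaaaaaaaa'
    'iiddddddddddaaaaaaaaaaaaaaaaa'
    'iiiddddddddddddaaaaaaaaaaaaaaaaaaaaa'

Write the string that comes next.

iiiiddddddddddddddaaaaaaaaaaaaaaaaaaaaaaaaa

Each string has the form i^{n-2} d^{2n+2} a^{4n+1}, where the shown terms are n = 3, 4, 5.
At n = 6 the blocks have lengths 4, 14, 25.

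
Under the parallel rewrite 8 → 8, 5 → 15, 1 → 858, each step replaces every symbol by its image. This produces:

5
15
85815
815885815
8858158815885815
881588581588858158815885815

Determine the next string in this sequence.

888581588158858158881588581588858158815885815

φ(881588581588858158815885815) expands symbol-by-symbol to 8 8 858 15 8 8 15 8 858 15 8 8 8 15 8 858 15 8 8 858 15 8 8 15 8 858 15; joining the 27 pieces gives the next term.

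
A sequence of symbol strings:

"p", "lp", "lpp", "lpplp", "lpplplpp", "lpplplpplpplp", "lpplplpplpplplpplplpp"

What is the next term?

Each term (from the third on) is the previous term followed by the one before it: term 3 = lp·p = lpp.
So term 8 is lpplplpplpplplpplplpp·lpplplpplpplp.

lpplplpplpplplpplplpplpplplpplpplp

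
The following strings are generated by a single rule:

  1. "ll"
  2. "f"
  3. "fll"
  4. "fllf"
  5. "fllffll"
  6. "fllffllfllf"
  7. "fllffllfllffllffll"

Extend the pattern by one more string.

fllffllfllffllffllfllffllfllf

Each term (from the third on) is the previous term followed by the one before it: term 3 = f·ll = fll.
Continuing: fllffllfllffllffll · fllffllfllf gives term 8.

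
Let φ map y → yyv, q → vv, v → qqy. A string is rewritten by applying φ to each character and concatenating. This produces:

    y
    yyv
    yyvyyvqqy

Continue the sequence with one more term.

yyvyyvqqyyyvyyvqqyvvvvyyv

Apply φ to yyvyyvqqy symbol by symbol: y→yyv, y→yyv, v→qqy, y→yyv, y→yyv, v→qqy, q→vv, q→vv, y→yyv; joined: yyv yyv qqy yyv yyv qqy vv vv yyv.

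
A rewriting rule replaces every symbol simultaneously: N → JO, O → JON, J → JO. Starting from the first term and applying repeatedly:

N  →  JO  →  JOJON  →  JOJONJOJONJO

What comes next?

JOJONJOJONJOJOJONJOJONJOJOJON

Expanding JOJONJOJONJO: J→JO, O→JON, J→JO, O→JON, N→JO, J→JO, O→JON, J→JO, O→JON, N→JO, J→JO, O→JON. Concatenated: JO JON JO JON JO JO JON JO JON JO JO JON.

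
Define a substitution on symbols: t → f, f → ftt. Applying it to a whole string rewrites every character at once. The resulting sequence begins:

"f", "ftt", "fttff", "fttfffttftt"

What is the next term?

fttfffttfttfttfffttff

Rewriting each symbol of fttfffttftt: f→ftt, t→f, t→f, f→ftt, f→ftt, f→ftt, t→f, t→f, f→ftt, t→f, t→f, which concatenates to ftt f f ftt ftt ftt f f ftt f f.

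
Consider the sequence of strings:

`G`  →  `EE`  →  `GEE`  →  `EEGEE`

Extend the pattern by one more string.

This is a Fibonacci-style word recurrence s(k) = s(k−2)·s(k−1): e.g. G·EE = GEE.
Continuing: GEE · EEGEE gives term 5.

GEEEEGEE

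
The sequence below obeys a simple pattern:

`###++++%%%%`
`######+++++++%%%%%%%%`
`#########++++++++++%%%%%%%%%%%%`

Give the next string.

Each string has the form #^{3n} +^{3n+1} %^{4n} (n = 1, 2, …).
Setting n = 4 gives 12, 13, 16 characters in each block.

############+++++++++++++%%%%%%%%%%%%%%%%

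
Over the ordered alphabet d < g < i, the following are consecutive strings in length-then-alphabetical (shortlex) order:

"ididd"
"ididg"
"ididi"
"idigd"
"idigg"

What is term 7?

idiid

Continuing the enumeration 2 steps past idigg: idigg → idigi → (answer).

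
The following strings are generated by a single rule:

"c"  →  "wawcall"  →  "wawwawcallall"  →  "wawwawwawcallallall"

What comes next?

s(k+1) = waw·s(k)·all, so each term gains waw as a prefix and all as a suffix.
Applying this once more to wawwawwawcallallall:

wawwawwawwawcallallallall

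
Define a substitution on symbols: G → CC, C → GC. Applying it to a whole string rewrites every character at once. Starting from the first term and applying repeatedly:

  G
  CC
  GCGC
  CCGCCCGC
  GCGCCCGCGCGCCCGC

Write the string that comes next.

CCGCCCGCGCGCCCGCCCGCCCGCGCGCCCGC

φ(GCGCCCGCGCGCCCGC) expands symbol-by-symbol to CC GC CC GC GC GC CC GC CC GC CC GC GC GC CC GC; joining the 16 pieces gives the next term.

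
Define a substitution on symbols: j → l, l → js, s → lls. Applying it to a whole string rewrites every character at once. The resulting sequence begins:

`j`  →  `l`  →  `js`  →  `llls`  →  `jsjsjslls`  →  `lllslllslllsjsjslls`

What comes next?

jsjsjsllsjsjsjsllsjsjsjsllslllslllsjsjslls

φ(lllslllslllsjsjslls) expands symbol-by-symbol to js js js lls js js js lls js js js lls l lls l lls js js lls; joining the 19 pieces gives the next term.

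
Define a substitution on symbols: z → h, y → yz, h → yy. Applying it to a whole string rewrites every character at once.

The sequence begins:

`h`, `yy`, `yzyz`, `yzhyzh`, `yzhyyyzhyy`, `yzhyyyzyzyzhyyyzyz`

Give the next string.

Replace each of the 18 characters of yzhyyyzyzyzhyyyzyz in place — yz h yy yz yz yz h yz h yz h yy yz yz yz h yz h — and concatenate.

yzhyyyzyzyzhyzhyzhyyyzyzyzhyzh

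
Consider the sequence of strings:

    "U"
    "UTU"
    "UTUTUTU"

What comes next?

s(k+1) = s(k)·T·s(k) — each term doubles the last with 'T' between the halves.
Doubling UTUTUTU with 'T' between the halves:

UTUTUTUTUTUTUTU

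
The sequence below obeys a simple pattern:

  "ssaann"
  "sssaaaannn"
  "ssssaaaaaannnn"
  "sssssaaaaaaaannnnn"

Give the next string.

Reading off run lengths: s runs 2, 3, 4, 5; a runs 2, 4, 6, 8; n runs 2, 3, 4, 5 — each is linear in n (n = 1, 2, …).
For the next term, n = 5, so the run lengths are 6, 10, 6.

ssssssaaaaaaaaaannnnnn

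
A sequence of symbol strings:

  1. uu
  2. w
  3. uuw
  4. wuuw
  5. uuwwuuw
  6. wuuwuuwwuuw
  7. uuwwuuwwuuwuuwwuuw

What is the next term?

wuuwuuwwuuwuuwwuuwwuuwuuwwuuw

From term 3 onward, concatenate the second-to-last term with the last: uu·w = uuw, w·uuw = wuuw, …
So term 8 is wuuwuuwwuuw·uuwwuuwwuuwuuwwuuw.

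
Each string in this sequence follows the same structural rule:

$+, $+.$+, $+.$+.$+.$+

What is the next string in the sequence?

s(k+1) = s(k)·.·s(k) — each term doubles the last with '.' between the halves.
Doubling $+.$+.$+.$+ with '.' between the halves:

$+.$+.$+.$+.$+.$+.$+.$+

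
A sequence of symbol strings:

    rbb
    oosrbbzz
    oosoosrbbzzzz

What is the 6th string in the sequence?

oosoosoosoosoosrbbzzzzzzzzzz

Each term wraps the previous one in oos on the left and zz on the right.
From oosoosrbbzzzz, 3 further steps: oosoosrbbzzzz → oosoosoosrbbzzzzzz → oosoosoosoosrbbzzzzzzzz → (answer).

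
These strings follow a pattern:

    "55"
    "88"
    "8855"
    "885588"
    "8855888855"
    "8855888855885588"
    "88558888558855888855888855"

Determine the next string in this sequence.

885588885588558888558888558855888855885588

From term 3 onward, concatenate the last term with the second-to-last: 88·55 = 8855, 8855·88 = 885588, …
Continuing: 88558888558855888855888855 · 8855888855885588 gives term 8.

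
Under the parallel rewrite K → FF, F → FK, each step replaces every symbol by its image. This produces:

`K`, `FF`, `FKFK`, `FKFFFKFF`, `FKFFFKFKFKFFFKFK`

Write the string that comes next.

FKFFFKFKFKFFFKFFFKFFFKFKFKFFFKFF

φ(FKFFFKFKFKFFFKFK) expands symbol-by-symbol to FK FF FK FK FK FF FK FF FK FF FK FK FK FF FK FF; joining the 16 pieces gives the next term.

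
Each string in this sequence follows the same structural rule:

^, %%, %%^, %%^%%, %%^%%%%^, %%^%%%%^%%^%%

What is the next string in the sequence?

%%^%%%%^%%^%%%%^%%%%^

Each term (from the third on) is the previous term followed by the one before it: term 3 = %%·^ = %%^.
So term 7 is %%^%%%%^%%^%%·%%^%%%%^.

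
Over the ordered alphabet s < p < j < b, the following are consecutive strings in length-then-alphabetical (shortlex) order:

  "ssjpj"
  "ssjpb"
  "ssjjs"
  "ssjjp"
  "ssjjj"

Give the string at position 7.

ssjbs

Advancing 2 positions from ssjjj through ssjjj → ssjjb reaches term 7.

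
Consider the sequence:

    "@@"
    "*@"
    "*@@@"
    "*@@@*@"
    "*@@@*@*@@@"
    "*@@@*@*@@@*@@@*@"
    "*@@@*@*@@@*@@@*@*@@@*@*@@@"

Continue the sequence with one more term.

*@@@*@*@@@*@@@*@*@@@*@*@@@*@@@*@*@@@*@@@*@

From term 3 onward, concatenate the last term with the second-to-last: *@·@@ = *@@@, *@@@·*@ = *@@@*@, …
The next term joins *@@@*@*@@@*@@@*@*@@@*@*@@@ and *@@@*@*@@@*@@@*@.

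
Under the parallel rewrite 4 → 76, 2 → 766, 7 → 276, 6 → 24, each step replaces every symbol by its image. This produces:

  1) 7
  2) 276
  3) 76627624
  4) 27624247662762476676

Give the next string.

Rewriting the 20 symbols of 27624247662762476676 one by one yields 766 276 24 766 76 766 76 276 24 24 766 276 24 766 76 276 24 24 276 24; concatenated:

76627624766767667627624247662762476676276242427624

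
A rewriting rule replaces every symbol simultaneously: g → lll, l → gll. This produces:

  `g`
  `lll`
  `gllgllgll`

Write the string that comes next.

lllgllglllllgllglllllgllgll

Expanding gllgllgll: g→lll, l→gll, l→gll, g→lll, l→gll, l→gll, g→lll, l→gll, l→gll. Concatenated: lll gll gll lll gll gll lll gll gll.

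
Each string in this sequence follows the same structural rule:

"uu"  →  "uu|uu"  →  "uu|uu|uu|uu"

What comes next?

s(k+1) = s(k)·|·s(k) — each term doubles the last with '|' between the halves.
So the next term is two copies of uu|uu|uu|uu with '|' between the halves.

uu|uu|uu|uu|uu|uu|uu|uu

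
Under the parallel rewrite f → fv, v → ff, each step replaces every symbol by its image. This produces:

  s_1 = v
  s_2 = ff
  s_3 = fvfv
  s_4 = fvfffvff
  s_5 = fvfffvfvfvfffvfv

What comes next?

Rewriting the 16 symbols of fvfffvfvfvfffvfv one by one yields fv ff fv fv fv ff fv ff fv ff fv fv fv ff fv ff; concatenated:

fvfffvfvfvfffvfffvfffvfvfvfffvff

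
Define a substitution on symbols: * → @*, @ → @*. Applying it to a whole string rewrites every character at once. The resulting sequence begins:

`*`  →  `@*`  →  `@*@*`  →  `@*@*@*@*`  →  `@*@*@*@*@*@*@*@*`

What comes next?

@*@*@*@*@*@*@*@*@*@*@*@*@*@*@*@*

Replace each of the 16 characters of @*@*@*@*@*@*@*@* in place — @* @* @* @* @* @* @* @* @* @* @* @* @* @* @* @* — and concatenate.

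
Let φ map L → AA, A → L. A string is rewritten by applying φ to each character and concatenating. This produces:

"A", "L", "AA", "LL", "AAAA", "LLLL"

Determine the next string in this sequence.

AAAAAAAA

Apply φ to LLLL symbol by symbol: L→AA, L→AA, L→AA, L→AA; joined: AA AA AA AA.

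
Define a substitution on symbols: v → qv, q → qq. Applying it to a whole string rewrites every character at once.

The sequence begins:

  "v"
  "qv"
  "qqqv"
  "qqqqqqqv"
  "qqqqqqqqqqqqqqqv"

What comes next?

qqqqqqqqqqqqqqqqqqqqqqqqqqqqqqqv

Applying the rule to each of the 16 symbols of qqqqqqqqqqqqqqqv gives the pieces qq qq qq qq qq qq qq qq qq qq qq qq qq qq qq qv, which concatenate to the answer.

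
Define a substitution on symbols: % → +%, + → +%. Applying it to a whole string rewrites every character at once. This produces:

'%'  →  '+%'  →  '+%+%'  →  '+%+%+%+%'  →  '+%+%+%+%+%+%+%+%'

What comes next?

φ(+%+%+%+%+%+%+%+%) expands symbol-by-symbol to +% +% +% +% +% +% +% +% +% +% +% +% +% +% +% +%; joining the 16 pieces gives the next term.

+%+%+%+%+%+%+%+%+%+%+%+%+%+%+%+%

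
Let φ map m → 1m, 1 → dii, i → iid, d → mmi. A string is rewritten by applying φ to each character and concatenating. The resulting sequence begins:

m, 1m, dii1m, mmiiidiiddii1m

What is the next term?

1m1miidiidiidmmiiidiidmmimmiiidiiddii1m

φ(mmiiidiiddii1m) expands symbol-by-symbol to 1m 1m iid iid iid mmi iid iid mmi mmi iid iid dii 1m; joining the 14 pieces gives the next term.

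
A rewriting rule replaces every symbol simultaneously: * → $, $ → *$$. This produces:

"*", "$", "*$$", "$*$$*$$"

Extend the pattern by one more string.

*$$$*$$*$$$*$$*$$

Apply φ to $*$$*$$ symbol by symbol: $→*$$, *→$, $→*$$, $→*$$, *→$, $→*$$, $→*$$; joined: *$$ $ *$$ *$$ $ *$$ *$$.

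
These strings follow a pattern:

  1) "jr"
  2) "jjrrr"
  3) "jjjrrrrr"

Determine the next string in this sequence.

The n-th term is n j's then 2n-1 r's (n = 1, 2, …).
Setting n = 4 gives 4, 7 characters in each block.

jjjjrrrrrrr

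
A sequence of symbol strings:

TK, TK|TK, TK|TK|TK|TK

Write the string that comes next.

s(k+1) = s(k)·|·s(k) — each term doubles the last with '|' between the halves.
Doubling TK|TK|TK|TK with '|' between the halves:

TK|TK|TK|TK|TK|TK|TK|TK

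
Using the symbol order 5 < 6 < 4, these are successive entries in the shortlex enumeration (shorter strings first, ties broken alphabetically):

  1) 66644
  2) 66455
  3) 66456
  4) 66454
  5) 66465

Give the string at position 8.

Stepping forward 3 times from 66465: 66465 → 66466 → 66464, then the target.

66445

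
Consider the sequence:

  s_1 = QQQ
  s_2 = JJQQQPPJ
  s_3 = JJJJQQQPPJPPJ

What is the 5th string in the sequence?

Every step adds JJ to the front and PPJ to the end of the previous string.
From JJJJQQQPPJPPJ, 2 further steps: JJJJQQQPPJPPJ → JJJJJJQQQPPJPPJPPJ → (answer).

JJJJJJJJQQQPPJPPJPPJPPJ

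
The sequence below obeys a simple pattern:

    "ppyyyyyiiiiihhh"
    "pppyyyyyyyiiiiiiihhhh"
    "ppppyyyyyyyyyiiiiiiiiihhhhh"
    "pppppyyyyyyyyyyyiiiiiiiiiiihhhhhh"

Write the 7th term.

ppppppppyyyyyyyyyyyyyyyyyiiiiiiiiiiiiiiiiihhhhhhhhh

The n-th term is n p's then 2n+1 y's then 2n+1 i's then n+1 h's, where the shown terms are n = 2, 3, 4, 5.
Setting n = 8 gives 8, 17, 17, 9 characters in each block.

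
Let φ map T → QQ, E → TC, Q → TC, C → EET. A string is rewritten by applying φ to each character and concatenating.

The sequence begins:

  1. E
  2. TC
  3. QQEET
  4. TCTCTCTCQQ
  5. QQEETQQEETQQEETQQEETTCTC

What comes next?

TCTCTCTCQQTCTCTCTCQQTCTCTCTCQQTCTCTCTCQQQQEETQQEET

Replace each of the 24 characters of QQEETQQEETQQEETQQEETTCTC in place — TC TC TC TC QQ TC TC TC TC QQ TC TC TC TC QQ TC TC TC TC QQ QQ EET QQ EET — and concatenate.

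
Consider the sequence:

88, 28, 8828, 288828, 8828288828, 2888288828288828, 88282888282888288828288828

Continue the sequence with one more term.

This is a Fibonacci-style word recurrence s(k) = s(k−2)·s(k−1): e.g. 88·28 = 8828.
The next term joins 2888288828288828 and 88282888282888288828288828.

288828882828882888282888282888288828288828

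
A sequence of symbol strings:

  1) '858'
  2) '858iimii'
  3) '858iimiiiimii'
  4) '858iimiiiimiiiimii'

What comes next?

858iimiiiimiiiimiiiimii

The strings grow by a fixed suffix iimii each time.
So the next term is 858iimiiiimiiiimii·iimii.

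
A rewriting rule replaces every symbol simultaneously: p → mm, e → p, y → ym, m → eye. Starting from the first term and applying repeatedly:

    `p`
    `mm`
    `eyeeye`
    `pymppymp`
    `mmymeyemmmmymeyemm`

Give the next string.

Rewriting the 18 symbols of mmymeyemmmmymeyemm one by one yields eye eye ym eye p ym p eye eye eye eye ym eye p ym p eye eye; concatenated:

eyeeyeymeyepympeyeeyeeyeeyeymeyepympeyeeye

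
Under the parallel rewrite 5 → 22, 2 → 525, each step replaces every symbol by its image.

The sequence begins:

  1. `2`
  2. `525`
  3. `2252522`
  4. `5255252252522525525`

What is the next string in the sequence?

22525222252522525525225252252552522525222252522

φ(5255252252522525525) expands symbol-by-symbol to 22 525 22 22 525 22 525 525 22 525 22 525 525 22 525 22 22 525 22; joining the 19 pieces gives the next term.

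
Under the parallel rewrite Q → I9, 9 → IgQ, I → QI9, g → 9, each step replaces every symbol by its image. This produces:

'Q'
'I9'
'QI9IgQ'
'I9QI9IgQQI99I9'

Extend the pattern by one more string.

Applying the rule to each of the 14 symbols of I9QI9IgQQI99I9 gives the pieces QI9 IgQ I9 QI9 IgQ QI9 9 I9 I9 QI9 IgQ IgQ QI9 IgQ, which concatenate to the answer.

QI9IgQI9QI9IgQQI99I9I9QI9IgQIgQQI9IgQ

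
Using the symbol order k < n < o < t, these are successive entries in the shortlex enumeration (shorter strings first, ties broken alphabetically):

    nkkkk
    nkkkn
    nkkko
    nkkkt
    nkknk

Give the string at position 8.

nkknt

Continuing the enumeration 3 steps past nkknk: nkknk → nkknn → nkkno → (answer).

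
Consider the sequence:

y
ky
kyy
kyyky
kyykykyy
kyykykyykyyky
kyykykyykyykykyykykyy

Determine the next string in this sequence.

kyykykyykyykykyykykyykyykykyykyyky

This is a Fibonacci-style word recurrence s(k) = s(k−1)·s(k−2): e.g. ky·y = kyy.
The next term joins kyykykyykyykykyykykyy and kyykykyykyyky.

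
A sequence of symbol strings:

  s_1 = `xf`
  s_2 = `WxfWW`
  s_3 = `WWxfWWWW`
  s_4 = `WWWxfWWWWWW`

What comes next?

WWWWxfWWWWWWWW

Each term wraps the previous one in W on the left and WW on the right.
So the next term is W·WWWxfWWWWWW·WW.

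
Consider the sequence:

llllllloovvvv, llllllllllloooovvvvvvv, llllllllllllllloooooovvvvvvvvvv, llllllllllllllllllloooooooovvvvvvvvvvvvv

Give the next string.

llllllllllllllllllllllloooooooooovvvvvvvvvvvvvvvv

Each string has the form l^{4n-1} o^{2n-2} v^{3n-2}, where the shown terms are n = 2, 3, 4, 5.
Setting n = 6 gives 23, 10, 16 characters in each block.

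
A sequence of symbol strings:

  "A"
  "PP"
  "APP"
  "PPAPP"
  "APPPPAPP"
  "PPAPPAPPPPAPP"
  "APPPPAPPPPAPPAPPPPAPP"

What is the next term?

PPAPPAPPPPAPPAPPPPAPPPPAPPAPPPPAPP

This is a Fibonacci-style word recurrence s(k) = s(k−2)·s(k−1): e.g. A·PP = APP.
Continuing: PPAPPAPPPPAPP · APPPPAPPPPAPPAPPPPAPP gives term 8.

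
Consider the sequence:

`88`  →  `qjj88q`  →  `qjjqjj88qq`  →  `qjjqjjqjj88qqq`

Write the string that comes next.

Each term wraps the previous one in qjj on the left and q on the right.
One more step from qjjqjjqjj88qqq gives the answer.

qjjqjjqjjqjj88qqqq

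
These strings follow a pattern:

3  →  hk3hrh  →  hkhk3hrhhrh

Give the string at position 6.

hkhkhkhkhk3hrhhrhhrhhrhhrh

Each term wraps the previous one in hk on the left and hrh on the right.
From hkhk3hrhhrh, 3 further steps: hkhk3hrhhrh → hkhkhk3hrhhrhhrh → hkhkhkhk3hrhhrhhrhhrh → (answer).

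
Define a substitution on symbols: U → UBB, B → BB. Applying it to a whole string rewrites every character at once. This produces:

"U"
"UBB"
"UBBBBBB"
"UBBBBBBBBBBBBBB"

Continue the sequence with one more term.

Replace each of the 15 characters of UBBBBBBBBBBBBBB in place — UBB BB BB BB BB BB BB BB BB BB BB BB BB BB BB — and concatenate.

UBBBBBBBBBBBBBBBBBBBBBBBBBBBBBB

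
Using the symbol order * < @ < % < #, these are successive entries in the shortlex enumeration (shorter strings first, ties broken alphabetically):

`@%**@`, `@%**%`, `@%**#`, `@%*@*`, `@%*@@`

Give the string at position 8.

Stepping forward 3 times from @%*@@: @%*@@ → @%*@% → @%*@#, then the target.

@%*%*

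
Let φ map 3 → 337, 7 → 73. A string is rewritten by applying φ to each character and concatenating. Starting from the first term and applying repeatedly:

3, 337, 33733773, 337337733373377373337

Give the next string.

3373377333733773733373373377333733773733377333733733773

Applying the rule to each of the 21 symbols of 337337733373377373337 gives the pieces 337 337 73 337 337 73 73 337 337 337 73 337 337 73 73 337 73 337 337 337 73, which concatenate to the answer.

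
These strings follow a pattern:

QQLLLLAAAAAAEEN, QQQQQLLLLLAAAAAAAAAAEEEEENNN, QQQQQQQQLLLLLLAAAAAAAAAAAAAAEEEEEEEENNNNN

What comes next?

Term n consists of 3n-1 Q's, followed by n+3 L's, followed by 4n+2 A's, followed by 3n-1 E's, followed by 2n-1 N's (n = 1, 2, …).
At n = 4 the blocks have lengths 11, 7, 18, 11, 7.

QQQQQQQQQQQLLLLLLLAAAAAAAAAAAAAAAAAAEEEEEEEEEEENNNNNNN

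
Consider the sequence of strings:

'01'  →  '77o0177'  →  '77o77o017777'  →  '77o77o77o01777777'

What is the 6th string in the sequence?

s(k+1) = 77o·s(k)·77, so each term gains 77o as a prefix and 77 as a suffix.
From 77o77o77o01777777, 2 further steps: 77o77o77o01777777 → 77o77o77o77o0177777777 → (answer).

77o77o77o77o77o017777777777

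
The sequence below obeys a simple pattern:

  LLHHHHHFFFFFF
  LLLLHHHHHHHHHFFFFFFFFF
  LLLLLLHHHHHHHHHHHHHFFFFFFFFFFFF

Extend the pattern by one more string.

Each string has the form L^{2n} H^{4n+1} F^{3n+3} (n = 1, 2, …).
For the next term, n = 4, so the run lengths are 8, 17, 15.

LLLLLLLLHHHHHHHHHHHHHHHHHFFFFFFFFFFFFFFF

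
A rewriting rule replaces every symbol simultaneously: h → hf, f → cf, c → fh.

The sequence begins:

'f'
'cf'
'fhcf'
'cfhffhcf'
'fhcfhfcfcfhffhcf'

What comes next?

Applying the rule to each of the 16 symbols of fhcfhfcfcfhffhcf gives the pieces cf hf fh cf hf cf fh cf fh cf hf cf cf hf fh cf, which concatenate to the answer.

cfhffhcfhfcffhcffhcfhfcfcfhffhcf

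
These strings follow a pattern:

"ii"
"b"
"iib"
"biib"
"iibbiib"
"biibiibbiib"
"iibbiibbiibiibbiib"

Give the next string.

biibiibbiibiibbiibbiibiibbiib

Each term (from the third on) is the two preceding terms concatenated in order: term 3 = ii·b = iib.
Continuing: biibiibbiib · iibbiibbiibiibbiib gives term 8.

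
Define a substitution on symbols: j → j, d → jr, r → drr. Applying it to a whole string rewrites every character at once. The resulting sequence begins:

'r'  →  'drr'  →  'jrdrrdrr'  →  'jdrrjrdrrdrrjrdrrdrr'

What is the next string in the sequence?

Rewriting the 20 symbols of jdrrjrdrrdrrjrdrrdrr one by one yields j jr drr drr j drr jr drr drr jr drr drr j drr jr drr drr jr drr drr; concatenated:

jjrdrrdrrjdrrjrdrrdrrjrdrrdrrjdrrjrdrrdrrjrdrrdrr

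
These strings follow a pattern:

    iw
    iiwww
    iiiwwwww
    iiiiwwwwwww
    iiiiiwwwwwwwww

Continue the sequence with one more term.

Reading off run lengths: i runs 1, 2, 3, 4, 5; w runs 1, 3, 5, 7, 9 — each is linear in n (n = 1, 2, …).
For the next term, n = 6, so the run lengths are 6, 11.

iiiiiiwwwwwwwwwww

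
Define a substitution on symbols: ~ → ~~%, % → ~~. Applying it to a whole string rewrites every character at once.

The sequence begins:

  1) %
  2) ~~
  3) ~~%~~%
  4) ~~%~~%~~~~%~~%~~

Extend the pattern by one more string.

Replace each of the 16 characters of ~~%~~%~~~~%~~%~~ in place — ~~% ~~% ~~ ~~% ~~% ~~ ~~% ~~% ~~% ~~% ~~ ~~% ~~% ~~ ~~% ~~% — and concatenate.

~~%~~%~~~~%~~%~~~~%~~%~~%~~%~~~~%~~%~~~~%~~%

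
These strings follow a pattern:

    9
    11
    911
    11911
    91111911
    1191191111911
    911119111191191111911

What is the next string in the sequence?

1191191111911911119111191191111911

This is a Fibonacci-style word recurrence s(k) = s(k−2)·s(k−1): e.g. 9·11 = 911.
The next term joins 1191191111911 and 911119111191191111911.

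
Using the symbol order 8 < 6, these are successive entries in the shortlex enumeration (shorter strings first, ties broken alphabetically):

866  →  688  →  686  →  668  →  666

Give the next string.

666 is the last string of length 3, so the next is the first of length 4: 8 repeated 4 times.

8888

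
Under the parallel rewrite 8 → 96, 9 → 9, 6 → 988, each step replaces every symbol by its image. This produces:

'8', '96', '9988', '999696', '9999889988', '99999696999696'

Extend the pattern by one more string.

φ(99999696999696) expands symbol-by-symbol to 9 9 9 9 9 988 9 988 9 9 9 988 9 988; joining the 14 pieces gives the next term.

9999998899889999889988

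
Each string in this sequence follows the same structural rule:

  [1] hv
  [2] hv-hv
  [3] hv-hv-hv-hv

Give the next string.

Every step duplicates the string with '-' between the halves.
Doubling hv-hv-hv-hv with '-' between the halves:

hv-hv-hv-hv-hv-hv-hv-hv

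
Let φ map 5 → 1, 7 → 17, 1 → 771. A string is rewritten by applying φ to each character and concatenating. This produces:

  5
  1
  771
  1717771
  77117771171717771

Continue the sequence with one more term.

φ(77117771171717771) expands symbol-by-symbol to 17 17 771 771 17 17 17 771 771 17 771 17 771 17 17 17 771; joining the 17 pieces gives the next term.

17177717711717177717711777117771171717771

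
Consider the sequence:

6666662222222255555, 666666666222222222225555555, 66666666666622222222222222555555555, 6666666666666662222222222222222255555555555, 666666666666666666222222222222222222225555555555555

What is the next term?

66666666666666666666622222222222222222222222555555555555555

Each string has the form 6^{3n} 2^{3n+2} 5^{2n+1}, where the shown terms are n = 2, 3, 4, 5, 6.
At n = 7 the blocks have lengths 21, 23, 15.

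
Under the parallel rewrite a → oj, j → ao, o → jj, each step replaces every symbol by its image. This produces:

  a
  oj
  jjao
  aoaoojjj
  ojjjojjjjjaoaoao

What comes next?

jjaoaoaojjaoaoaoaoaoojjjojjjojjj

φ(ojjjojjjjjaoaoao) expands symbol-by-symbol to jj ao ao ao jj ao ao ao ao ao oj jj oj jj oj jj; joining the 16 pieces gives the next term.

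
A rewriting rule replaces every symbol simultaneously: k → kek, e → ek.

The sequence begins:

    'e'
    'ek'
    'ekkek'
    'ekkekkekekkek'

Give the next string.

Rewriting the 13 symbols of ekkekkekekkek one by one yields ek kek kek ek kek kek ek kek ek kek kek ek kek; concatenated:

ekkekkekekkekkekekkekekkekkekekkek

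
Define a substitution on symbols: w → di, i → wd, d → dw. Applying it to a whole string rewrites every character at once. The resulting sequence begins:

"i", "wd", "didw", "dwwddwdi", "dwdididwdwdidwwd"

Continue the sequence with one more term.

Applying the rule to each of the 16 symbols of dwdididwdwdidwwd gives the pieces dw di dw wd dw wd dw di dw di dw wd dw di di dw, which concatenate to the answer.

dwdidwwddwwddwdidwdidwwddwdididw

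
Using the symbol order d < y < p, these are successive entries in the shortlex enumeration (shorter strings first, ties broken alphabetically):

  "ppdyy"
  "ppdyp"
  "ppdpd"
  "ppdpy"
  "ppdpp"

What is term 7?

ppydy

Stepping forward 2 times from ppdpp: ppdpp → ppydd, then the target.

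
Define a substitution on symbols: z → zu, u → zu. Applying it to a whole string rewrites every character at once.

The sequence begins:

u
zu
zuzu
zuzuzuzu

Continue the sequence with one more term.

Expanding zuzuzuzu: z→zu, u→zu, z→zu, u→zu, z→zu, u→zu, z→zu, u→zu. Concatenated: zu zu zu zu zu zu zu zu.

zuzuzuzuzuzuzuzu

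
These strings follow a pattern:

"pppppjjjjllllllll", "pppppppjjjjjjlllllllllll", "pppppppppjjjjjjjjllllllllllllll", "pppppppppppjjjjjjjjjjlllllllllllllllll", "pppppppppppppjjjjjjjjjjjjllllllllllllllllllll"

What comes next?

Term n consists of 2n+1 p's, followed by 2n j's, followed by 3n+2 l's, where the shown terms are n = 2, 3, 4, 5, 6.
At n = 7 the blocks have lengths 15, 14, 23.

pppppppppppppppjjjjjjjjjjjjjjlllllllllllllllllllllll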